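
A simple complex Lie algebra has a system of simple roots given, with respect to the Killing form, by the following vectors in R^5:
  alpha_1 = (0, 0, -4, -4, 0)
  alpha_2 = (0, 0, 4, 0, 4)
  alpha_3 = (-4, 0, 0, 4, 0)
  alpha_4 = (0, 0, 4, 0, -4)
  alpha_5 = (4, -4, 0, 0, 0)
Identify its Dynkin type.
D_5

Compute the Cartan integers a_ij = 2(alpha_i, alpha_j)/(alpha_j, alpha_j); the resulting 5x5 Cartan matrix is
[[2, -1, -1, -1, 0], [-1, 2, 0, 0, 0], [-1, 0, 2, 0, -1], [-1, 0, 0, 2, 0], [0, 0, -1, 0, 2]].
All simple roots have the same length, so the diagram is simply laced. The associated Dynkin diagram is a chain of 3 nodes with a fork of two nodes at one end (D_5), so the type is D_5 (the algebra so(10)).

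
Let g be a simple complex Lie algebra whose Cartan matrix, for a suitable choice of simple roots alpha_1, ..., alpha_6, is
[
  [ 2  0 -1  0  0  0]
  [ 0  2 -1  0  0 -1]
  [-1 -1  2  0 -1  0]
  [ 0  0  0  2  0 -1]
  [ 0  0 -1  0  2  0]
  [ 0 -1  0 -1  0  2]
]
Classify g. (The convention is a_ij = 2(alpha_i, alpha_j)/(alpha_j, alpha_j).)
The matrix has rank 6 with 2's on the diagonal. Reading the off-diagonal entries as Dynkin edges (a single edge where a_ij = a_ji = -1; a double or triple edge where a_ij * a_ji = 2 or 3), the diagram is a chain of 4 nodes with a fork of two nodes at one end (D_6). One simple-root ordering that puts it in standard form is (alpha_4, alpha_6, alpha_2, alpha_3, alpha_5, alpha_1). So the algebra is type D_6, i.e. so(12).

type D_6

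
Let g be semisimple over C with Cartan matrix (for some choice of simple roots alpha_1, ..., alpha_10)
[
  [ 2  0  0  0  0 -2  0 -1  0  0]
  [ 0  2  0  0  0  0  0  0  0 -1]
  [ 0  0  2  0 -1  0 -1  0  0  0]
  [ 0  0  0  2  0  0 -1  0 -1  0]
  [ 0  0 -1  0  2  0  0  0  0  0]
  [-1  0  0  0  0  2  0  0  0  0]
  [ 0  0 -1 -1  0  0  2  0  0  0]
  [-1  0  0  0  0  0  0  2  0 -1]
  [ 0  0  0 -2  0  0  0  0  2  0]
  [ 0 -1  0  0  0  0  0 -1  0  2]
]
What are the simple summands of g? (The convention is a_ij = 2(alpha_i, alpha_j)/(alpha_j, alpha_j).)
The diagram associated to this matrix has two connected components: the simple roots {alpha_1, alpha_2, alpha_6, alpha_8, alpha_10} form a chain of 5 nodes with a double edge at one end; the terminal node there is the unique short simple root (B_5), and {alpha_3, alpha_4, alpha_5, alpha_7, alpha_9} form a chain of 5 nodes with a double edge at one end; the terminal node there is the unique long simple root (C_5). A semisimple Lie algebra decomposes uniquely as the direct sum of simple ideals, one per connected component of its Dynkin diagram, so g ≅ B_5 ⊕ C_5 (dimension 55 + 55 = 110).

B5 + C5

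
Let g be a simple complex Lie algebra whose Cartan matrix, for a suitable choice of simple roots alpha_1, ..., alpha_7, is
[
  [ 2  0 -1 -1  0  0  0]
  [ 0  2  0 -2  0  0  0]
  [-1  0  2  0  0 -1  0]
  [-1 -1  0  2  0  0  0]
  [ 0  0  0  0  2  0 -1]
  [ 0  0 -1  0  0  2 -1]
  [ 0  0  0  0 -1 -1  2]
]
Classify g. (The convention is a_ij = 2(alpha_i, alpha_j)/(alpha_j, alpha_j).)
C_7 (sp(14))

The matrix has rank 7 with 2's on the diagonal. Reading the off-diagonal entries as Dynkin edges (a single edge where a_ij = a_ji = -1; a double or triple edge where a_ij * a_ji = 2 or 3), the diagram is a chain of 7 nodes with a double edge at one end; the terminal node there is the unique long simple root (C_7). One simple-root ordering that puts it in standard form is (alpha_5, alpha_7, alpha_6, alpha_3, alpha_1, alpha_4, alpha_2). So the algebra is type C_7, i.e. sp(14).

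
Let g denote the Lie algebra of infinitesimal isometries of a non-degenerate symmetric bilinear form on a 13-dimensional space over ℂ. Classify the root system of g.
B_6

This is so(13) with 13 odd, which has dimension 13(13-1)/2 = 78 and rank (13-1)/2 = 6. In the classification of classical Lie algebras, the orthogonal algebra so(2n+1) in an odd number of variables has type B_n; here n = 6, so the Dynkin diagram is a chain of 6 nodes with a double edge at one end; the terminal node there is the unique short simple root (B_6). Hence the type is B_6.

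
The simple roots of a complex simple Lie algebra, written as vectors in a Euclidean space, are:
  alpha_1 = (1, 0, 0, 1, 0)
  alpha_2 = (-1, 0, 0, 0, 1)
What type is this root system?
Compute the Cartan integers a_ij = 2(alpha_i, alpha_j)/(alpha_j, alpha_j); the resulting 2x2 Cartan matrix is
[[2, -1], [-1, 2]].
All simple roots have the same length, so the diagram is simply laced. The associated Dynkin diagram is a chain of 2 nodes with single edges (A_2), so the type is A_2 (the algebra sl(3)).

A2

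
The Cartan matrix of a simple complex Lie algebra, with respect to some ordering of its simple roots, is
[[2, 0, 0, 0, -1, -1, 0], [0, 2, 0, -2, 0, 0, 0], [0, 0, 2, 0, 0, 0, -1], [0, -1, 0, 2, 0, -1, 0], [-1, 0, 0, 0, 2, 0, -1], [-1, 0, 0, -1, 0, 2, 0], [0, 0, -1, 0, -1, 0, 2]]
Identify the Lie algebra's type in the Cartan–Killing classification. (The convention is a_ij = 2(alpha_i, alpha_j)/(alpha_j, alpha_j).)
type C_7

The matrix has rank 7 with 2's on the diagonal. Reading the off-diagonal entries as Dynkin edges (a single edge where a_ij = a_ji = -1; a double or triple edge where a_ij * a_ji = 2 or 3), the diagram is a chain of 7 nodes with a double edge at one end; the terminal node there is the unique long simple root (C_7). One simple-root ordering that puts it in standard form is (alpha_3, alpha_7, alpha_5, alpha_1, alpha_6, alpha_4, alpha_2). So the algebra is type C_7, i.e. sp(14).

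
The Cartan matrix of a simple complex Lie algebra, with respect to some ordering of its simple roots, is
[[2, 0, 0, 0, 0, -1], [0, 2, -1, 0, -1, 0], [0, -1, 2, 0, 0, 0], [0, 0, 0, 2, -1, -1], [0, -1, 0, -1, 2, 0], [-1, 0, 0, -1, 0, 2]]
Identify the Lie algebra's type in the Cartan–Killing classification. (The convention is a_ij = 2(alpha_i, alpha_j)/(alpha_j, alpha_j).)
The matrix has rank 6 with 2's on the diagonal. Reading the off-diagonal entries as Dynkin edges (a single edge where a_ij = a_ji = -1; a double or triple edge where a_ij * a_ji = 2 or 3), the diagram is a chain of 6 nodes with single edges (A_6). One simple-root ordering that puts it in standard form is (alpha_3, alpha_2, alpha_5, alpha_4, alpha_6, alpha_1). So the algebra is type A_6, i.e. sl(7).

A_6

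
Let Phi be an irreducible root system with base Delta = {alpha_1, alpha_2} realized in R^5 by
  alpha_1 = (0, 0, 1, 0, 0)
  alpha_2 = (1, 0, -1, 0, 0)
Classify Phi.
type B_2

Compute the Cartan integers a_ij = 2(alpha_i, alpha_j)/(alpha_j, alpha_j); the resulting 2x2 Cartan matrix is
[[2, -1], [-2, 2]].
The roots have two lengths (squared-length ratio 2:1); the short ones are alpha_{1}. The associated Dynkin diagram is a chain of 2 nodes with a double edge at one end; the terminal node there is the unique short simple root (B_2), so the type is B_2 (the algebra so(5)).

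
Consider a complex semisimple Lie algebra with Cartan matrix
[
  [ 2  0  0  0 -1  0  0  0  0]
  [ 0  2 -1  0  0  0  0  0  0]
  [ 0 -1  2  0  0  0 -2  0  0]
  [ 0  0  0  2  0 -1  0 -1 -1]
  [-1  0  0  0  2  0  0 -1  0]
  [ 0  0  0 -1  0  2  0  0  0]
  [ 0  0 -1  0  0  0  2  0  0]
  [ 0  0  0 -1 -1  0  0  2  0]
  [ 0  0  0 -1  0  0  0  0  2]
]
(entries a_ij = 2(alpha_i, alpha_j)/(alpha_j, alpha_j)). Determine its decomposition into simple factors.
The diagram associated to this matrix has two connected components: the simple roots {alpha_2, alpha_3, alpha_7} form a chain of 3 nodes with a double edge at one end; the terminal node there is the unique short simple root (B_3), and {alpha_1, alpha_4, alpha_5, alpha_6, alpha_8, alpha_9} form a chain of 4 nodes with a fork of two nodes at one end (D_6). A semisimple Lie algebra decomposes uniquely as the direct sum of simple ideals, one per connected component of its Dynkin diagram, so g ≅ B_3 ⊕ D_6 (dimension 21 + 66 = 87).

B_3 (so(7)) ⊕ D_6 (so(12))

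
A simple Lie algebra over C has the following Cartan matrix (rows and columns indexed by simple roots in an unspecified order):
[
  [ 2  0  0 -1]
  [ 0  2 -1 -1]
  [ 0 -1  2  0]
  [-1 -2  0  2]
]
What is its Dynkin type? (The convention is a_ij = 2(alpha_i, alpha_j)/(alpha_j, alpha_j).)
The matrix has rank 4 with 2's on the diagonal. Reading the off-diagonal entries as Dynkin edges (a single edge where a_ij = a_ji = -1; a double or triple edge where a_ij * a_ji = 2 or 3), the diagram is a chain of 4 nodes with a double edge between the middle two (F_4). One simple-root ordering that puts it in standard form is (alpha_1, alpha_4, alpha_2, alpha_3). So the algebra is type F_4.

F_4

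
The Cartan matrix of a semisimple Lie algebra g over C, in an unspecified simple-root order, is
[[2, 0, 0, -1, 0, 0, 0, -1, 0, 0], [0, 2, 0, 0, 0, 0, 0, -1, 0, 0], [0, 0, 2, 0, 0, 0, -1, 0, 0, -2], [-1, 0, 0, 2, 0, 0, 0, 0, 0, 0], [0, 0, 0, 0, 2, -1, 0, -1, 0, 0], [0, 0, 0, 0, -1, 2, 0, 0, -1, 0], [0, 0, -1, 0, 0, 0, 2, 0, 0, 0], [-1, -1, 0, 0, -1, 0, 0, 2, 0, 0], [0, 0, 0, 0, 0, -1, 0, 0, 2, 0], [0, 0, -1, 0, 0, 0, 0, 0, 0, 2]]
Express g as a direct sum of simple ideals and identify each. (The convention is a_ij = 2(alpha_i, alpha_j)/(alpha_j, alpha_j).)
The diagram associated to this matrix has two connected components: the simple roots {alpha_3, alpha_7, alpha_10} form a chain of 3 nodes with a double edge at one end; the terminal node there is the unique short simple root (B_3), and {alpha_1, alpha_2, alpha_4, alpha_5, alpha_6, alpha_8, alpha_9} form a chain of 6 nodes with one extra node attached to the third node from one end (E_7). A semisimple Lie algebra decomposes uniquely as the direct sum of simple ideals, one per connected component of its Dynkin diagram, so g ≅ B_3 ⊕ E_7 (dimension 21 + 133 = 154).

type B_3 + type E_7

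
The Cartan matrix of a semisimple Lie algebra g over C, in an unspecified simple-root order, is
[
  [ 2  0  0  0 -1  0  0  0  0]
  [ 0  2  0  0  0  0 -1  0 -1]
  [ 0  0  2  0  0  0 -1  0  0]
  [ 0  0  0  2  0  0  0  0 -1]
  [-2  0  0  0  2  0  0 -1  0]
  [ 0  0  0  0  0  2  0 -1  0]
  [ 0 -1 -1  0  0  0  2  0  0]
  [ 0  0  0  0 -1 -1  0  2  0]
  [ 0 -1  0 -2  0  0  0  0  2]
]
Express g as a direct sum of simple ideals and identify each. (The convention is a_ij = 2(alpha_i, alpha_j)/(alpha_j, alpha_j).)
The diagram associated to this matrix has two connected components: the simple roots {alpha_1, alpha_5, alpha_6, alpha_8} form a chain of 4 nodes with a double edge at one end; the terminal node there is the unique short simple root (B_4), and {alpha_2, alpha_3, alpha_4, alpha_7, alpha_9} form a chain of 5 nodes with a double edge at one end; the terminal node there is the unique short simple root (B_5). A semisimple Lie algebra decomposes uniquely as the direct sum of simple ideals, one per connected component of its Dynkin diagram, so g ≅ B_4 ⊕ B_5 (dimension 36 + 55 = 91).

B_4 (so(9)) ⊕ B_5 (so(11))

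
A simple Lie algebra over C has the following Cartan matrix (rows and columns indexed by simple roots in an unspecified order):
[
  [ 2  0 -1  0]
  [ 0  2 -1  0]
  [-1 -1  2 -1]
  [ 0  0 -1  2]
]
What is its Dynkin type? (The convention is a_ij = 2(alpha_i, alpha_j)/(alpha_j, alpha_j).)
The matrix has rank 4 with 2's on the diagonal. Reading the off-diagonal entries as Dynkin edges (a single edge where a_ij = a_ji = -1; a double or triple edge where a_ij * a_ji = 2 or 3), the diagram is a chain of 2 nodes with a fork of two nodes at one end (D_4). One simple-root ordering that puts it in standard form is (alpha_2, alpha_3, alpha_1, alpha_4). So the algebra is type D_4, i.e. so(8).

type D_4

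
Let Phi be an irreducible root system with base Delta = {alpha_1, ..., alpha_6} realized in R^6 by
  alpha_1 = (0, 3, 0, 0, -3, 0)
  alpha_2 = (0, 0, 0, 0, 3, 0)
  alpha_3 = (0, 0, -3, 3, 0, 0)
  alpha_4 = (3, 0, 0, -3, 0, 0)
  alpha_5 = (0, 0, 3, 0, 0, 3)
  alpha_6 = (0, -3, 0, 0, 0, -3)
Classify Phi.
B_6

Compute the Cartan integers a_ij = 2(alpha_i, alpha_j)/(alpha_j, alpha_j); the resulting 6x6 Cartan matrix is
[[2, -2, 0, 0, 0, -1], [-1, 2, 0, 0, 0, 0], [0, 0, 2, -1, -1, 0], [0, 0, -1, 2, 0, 0], [0, 0, -1, 0, 2, -1], [-1, 0, 0, 0, -1, 2]].
The roots have two lengths (squared-length ratio 2:1); the short ones are alpha_{2}. The associated Dynkin diagram is a chain of 6 nodes with a double edge at one end; the terminal node there is the unique short simple root (B_6), so the type is B_6 (the algebra so(13)).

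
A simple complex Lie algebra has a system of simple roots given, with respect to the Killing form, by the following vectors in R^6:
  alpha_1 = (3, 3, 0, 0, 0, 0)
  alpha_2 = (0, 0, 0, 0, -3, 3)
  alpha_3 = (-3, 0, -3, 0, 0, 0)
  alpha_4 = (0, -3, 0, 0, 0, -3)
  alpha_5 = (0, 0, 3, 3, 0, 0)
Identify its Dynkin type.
A5

Compute the Cartan integers a_ij = 2(alpha_i, alpha_j)/(alpha_j, alpha_j); the resulting 5x5 Cartan matrix is
[[2, 0, -1, -1, 0], [0, 2, 0, -1, 0], [-1, 0, 2, 0, -1], [-1, -1, 0, 2, 0], [0, 0, -1, 0, 2]].
All simple roots have the same length, so the diagram is simply laced. The associated Dynkin diagram is a chain of 5 nodes with single edges (A_5), so the type is A_5 (the algebra sl(6)).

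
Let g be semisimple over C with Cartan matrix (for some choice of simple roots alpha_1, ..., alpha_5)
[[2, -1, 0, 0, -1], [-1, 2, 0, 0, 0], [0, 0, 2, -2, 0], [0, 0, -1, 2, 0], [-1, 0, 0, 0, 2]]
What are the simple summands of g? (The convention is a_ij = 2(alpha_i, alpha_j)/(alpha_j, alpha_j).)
The diagram associated to this matrix has two connected components: the simple roots {alpha_1, alpha_2, alpha_5} form a chain of 3 nodes with single edges (A_3), and {alpha_3, alpha_4} form a chain of 2 nodes with a double edge at one end; the terminal node there is the unique short simple root (B_2). A semisimple Lie algebra decomposes uniquely as the direct sum of simple ideals, one per connected component of its Dynkin diagram, so g ≅ A_3 ⊕ B_2 (dimension 15 + 10 = 25).

A_3 ⊕ B_2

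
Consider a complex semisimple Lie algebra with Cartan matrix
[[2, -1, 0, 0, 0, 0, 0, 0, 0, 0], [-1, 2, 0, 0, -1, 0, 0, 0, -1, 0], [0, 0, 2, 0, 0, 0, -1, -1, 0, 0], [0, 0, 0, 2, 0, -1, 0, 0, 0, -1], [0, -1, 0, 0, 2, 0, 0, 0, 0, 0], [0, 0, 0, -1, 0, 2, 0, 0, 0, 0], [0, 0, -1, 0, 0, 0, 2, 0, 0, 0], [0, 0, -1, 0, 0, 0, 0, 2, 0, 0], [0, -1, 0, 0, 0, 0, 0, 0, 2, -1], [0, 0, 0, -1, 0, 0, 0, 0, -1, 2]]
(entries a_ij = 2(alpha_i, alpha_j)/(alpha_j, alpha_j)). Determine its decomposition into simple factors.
A_3 ⊕ D_7

The diagram associated to this matrix has two connected components: the simple roots {alpha_3, alpha_7, alpha_8} form a chain of 3 nodes with single edges (A_3), and {alpha_1, alpha_2, alpha_4, alpha_5, alpha_6, alpha_9, alpha_10} form a chain of 5 nodes with a fork of two nodes at one end (D_7). A semisimple Lie algebra decomposes uniquely as the direct sum of simple ideals, one per connected component of its Dynkin diagram, so g ≅ A_3 ⊕ D_7 (dimension 15 + 91 = 106).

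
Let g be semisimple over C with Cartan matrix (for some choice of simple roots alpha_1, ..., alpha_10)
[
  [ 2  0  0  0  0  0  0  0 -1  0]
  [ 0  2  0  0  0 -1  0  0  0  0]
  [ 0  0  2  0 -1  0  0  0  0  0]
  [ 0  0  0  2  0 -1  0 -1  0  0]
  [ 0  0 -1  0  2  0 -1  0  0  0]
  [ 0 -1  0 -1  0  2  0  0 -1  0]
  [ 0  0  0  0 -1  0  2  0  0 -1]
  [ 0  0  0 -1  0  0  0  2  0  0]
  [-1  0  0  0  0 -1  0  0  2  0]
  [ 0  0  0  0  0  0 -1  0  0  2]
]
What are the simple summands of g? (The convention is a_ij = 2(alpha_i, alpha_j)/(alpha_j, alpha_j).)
The diagram associated to this matrix has two connected components: the simple roots {alpha_3, alpha_5, alpha_7, alpha_10} form a chain of 4 nodes with single edges (A_4), and {alpha_1, alpha_2, alpha_4, alpha_6, alpha_8, alpha_9} form a chain of 5 nodes with one extra node attached to the third node from one end (E_6). A semisimple Lie algebra decomposes uniquely as the direct sum of simple ideals, one per connected component of its Dynkin diagram, so g ≅ A_4 ⊕ E_6 (dimension 24 + 78 = 102).

A_4 ⊕ E_6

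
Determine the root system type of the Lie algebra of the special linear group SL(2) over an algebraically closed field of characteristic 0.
type A_1

This is sl(2), which has dimension 2^2 - 1 = 3 and rank 2 - 1 = 1 (a Cartan subalgebra is the diagonal traceless matrices). In the classification of classical Lie algebras, the special linear algebra sl(n+1) has type A_n; here n = 1, so the Dynkin diagram is a chain of 1 nodes with single edges (A_1). Hence the type is A_1.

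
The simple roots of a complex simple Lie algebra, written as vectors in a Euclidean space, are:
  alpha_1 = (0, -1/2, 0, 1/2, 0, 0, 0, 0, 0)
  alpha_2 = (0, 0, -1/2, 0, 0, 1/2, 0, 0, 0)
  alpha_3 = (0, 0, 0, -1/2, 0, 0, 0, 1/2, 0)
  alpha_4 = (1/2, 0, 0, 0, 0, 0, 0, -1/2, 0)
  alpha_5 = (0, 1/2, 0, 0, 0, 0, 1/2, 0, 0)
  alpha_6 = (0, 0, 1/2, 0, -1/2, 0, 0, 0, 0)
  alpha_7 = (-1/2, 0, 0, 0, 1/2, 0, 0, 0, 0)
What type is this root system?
A7

Compute the Cartan integers a_ij = 2(alpha_i, alpha_j)/(alpha_j, alpha_j); the resulting 7x7 Cartan matrix is
[[2, 0, -1, 0, -1, 0, 0], [0, 2, 0, 0, 0, -1, 0], [-1, 0, 2, -1, 0, 0, 0], [0, 0, -1, 2, 0, 0, -1], [-1, 0, 0, 0, 2, 0, 0], [0, -1, 0, 0, 0, 2, -1], [0, 0, 0, -1, 0, -1, 2]].
All simple roots have the same length, so the diagram is simply laced. The associated Dynkin diagram is a chain of 7 nodes with single edges (A_7), so the type is A_7 (the algebra sl(8)).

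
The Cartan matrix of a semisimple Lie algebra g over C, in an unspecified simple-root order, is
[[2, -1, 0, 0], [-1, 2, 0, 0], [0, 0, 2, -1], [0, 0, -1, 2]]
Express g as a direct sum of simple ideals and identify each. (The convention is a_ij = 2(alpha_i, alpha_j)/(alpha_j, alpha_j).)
The diagram associated to this matrix has two connected components: the simple roots {alpha_3, alpha_4} form a chain of 2 nodes with single edges (A_2), and {alpha_1, alpha_2} form a chain of 2 nodes with single edges (A_2). A semisimple Lie algebra decomposes uniquely as the direct sum of simple ideals, one per connected component of its Dynkin diagram, so g ≅ A_2 ⊕ A_2 (dimension 8 + 8 = 16).

A2 ⊕ A2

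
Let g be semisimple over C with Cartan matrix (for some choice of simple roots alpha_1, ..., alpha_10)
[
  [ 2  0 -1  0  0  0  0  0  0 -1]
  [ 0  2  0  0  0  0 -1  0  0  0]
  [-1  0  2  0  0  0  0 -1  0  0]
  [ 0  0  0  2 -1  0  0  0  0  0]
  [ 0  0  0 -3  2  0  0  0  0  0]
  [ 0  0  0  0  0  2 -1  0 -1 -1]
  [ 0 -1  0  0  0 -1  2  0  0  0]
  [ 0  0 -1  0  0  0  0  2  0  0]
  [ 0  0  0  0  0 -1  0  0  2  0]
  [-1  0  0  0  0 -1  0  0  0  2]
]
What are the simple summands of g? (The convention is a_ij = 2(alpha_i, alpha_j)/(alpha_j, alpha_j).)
The diagram associated to this matrix has two connected components: the simple roots {alpha_1, alpha_2, alpha_3, alpha_6, alpha_7, alpha_8, alpha_9, alpha_10} form a chain of 7 nodes with one extra node attached to the third node from one end (E_8), and {alpha_4, alpha_5} form two nodes joined by a triple edge (G_2). A semisimple Lie algebra decomposes uniquely as the direct sum of simple ideals, one per connected component of its Dynkin diagram, so g ≅ E_8 ⊕ G_2 (dimension 248 + 14 = 262).

E_8 + G_2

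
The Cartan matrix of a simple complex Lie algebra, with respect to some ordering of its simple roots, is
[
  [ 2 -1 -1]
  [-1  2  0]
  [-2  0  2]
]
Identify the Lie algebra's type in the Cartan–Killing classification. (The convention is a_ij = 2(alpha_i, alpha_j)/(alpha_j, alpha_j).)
The matrix has rank 3 with 2's on the diagonal. Reading the off-diagonal entries as Dynkin edges (a single edge where a_ij = a_ji = -1; a double or triple edge where a_ij * a_ji = 2 or 3), the diagram is a chain of 3 nodes with a double edge at one end; the terminal node there is the unique long simple root (C_3). One simple-root ordering that puts it in standard form is (alpha_2, alpha_1, alpha_3). So the algebra is type C_3, i.e. sp(6).

C_3 (sp(6))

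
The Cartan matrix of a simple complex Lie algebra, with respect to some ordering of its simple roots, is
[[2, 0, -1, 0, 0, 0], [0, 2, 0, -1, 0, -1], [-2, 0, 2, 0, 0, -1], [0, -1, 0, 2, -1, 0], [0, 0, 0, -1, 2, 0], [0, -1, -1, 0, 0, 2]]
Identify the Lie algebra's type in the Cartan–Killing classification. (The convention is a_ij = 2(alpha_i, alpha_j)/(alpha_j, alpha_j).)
type B_6

The matrix has rank 6 with 2's on the diagonal. Reading the off-diagonal entries as Dynkin edges (a single edge where a_ij = a_ji = -1; a double or triple edge where a_ij * a_ji = 2 or 3), the diagram is a chain of 6 nodes with a double edge at one end; the terminal node there is the unique short simple root (B_6). One simple-root ordering that puts it in standard form is (alpha_5, alpha_4, alpha_2, alpha_6, alpha_3, alpha_1). So the algebra is type B_6, i.e. so(13).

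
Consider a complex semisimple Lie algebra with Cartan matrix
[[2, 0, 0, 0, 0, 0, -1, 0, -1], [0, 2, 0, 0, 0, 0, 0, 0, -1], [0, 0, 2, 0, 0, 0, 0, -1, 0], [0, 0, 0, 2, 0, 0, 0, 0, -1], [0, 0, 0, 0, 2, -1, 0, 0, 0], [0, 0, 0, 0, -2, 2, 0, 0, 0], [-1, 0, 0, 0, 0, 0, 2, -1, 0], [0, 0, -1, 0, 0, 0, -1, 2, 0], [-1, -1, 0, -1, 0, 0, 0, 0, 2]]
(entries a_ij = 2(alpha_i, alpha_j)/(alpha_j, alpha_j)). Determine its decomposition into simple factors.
The diagram associated to this matrix has two connected components: the simple roots {alpha_5, alpha_6} form a chain of 2 nodes with a double edge at one end; the terminal node there is the unique short simple root (B_2), and {alpha_1, alpha_2, alpha_3, alpha_4, alpha_7, alpha_8, alpha_9} form a chain of 5 nodes with a fork of two nodes at one end (D_7). A semisimple Lie algebra decomposes uniquely as the direct sum of simple ideals, one per connected component of its Dynkin diagram, so g ≅ B_2 ⊕ D_7 (dimension 10 + 91 = 101).

B_2 (so(5)) + D_7 (so(14))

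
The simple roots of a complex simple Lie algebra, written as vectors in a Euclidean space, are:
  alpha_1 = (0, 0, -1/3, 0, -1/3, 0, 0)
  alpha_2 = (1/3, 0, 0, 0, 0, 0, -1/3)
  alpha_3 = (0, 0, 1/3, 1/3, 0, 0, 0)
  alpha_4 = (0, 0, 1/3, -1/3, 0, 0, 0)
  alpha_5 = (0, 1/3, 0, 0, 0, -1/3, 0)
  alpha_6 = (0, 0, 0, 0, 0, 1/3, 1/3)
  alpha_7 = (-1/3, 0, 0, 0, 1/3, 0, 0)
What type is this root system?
D_7

Compute the Cartan integers a_ij = 2(alpha_i, alpha_j)/(alpha_j, alpha_j); the resulting 7x7 Cartan matrix is
[[2, 0, -1, -1, 0, 0, -1], [0, 2, 0, 0, 0, -1, -1], [-1, 0, 2, 0, 0, 0, 0], [-1, 0, 0, 2, 0, 0, 0], [0, 0, 0, 0, 2, -1, 0], [0, -1, 0, 0, -1, 2, 0], [-1, -1, 0, 0, 0, 0, 2]].
All simple roots have the same length, so the diagram is simply laced. The associated Dynkin diagram is a chain of 5 nodes with a fork of two nodes at one end (D_7), so the type is D_7 (the algebra so(14)).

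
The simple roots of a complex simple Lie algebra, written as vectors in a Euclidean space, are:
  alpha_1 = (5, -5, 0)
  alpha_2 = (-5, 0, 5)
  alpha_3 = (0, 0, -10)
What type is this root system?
Compute the Cartan integers a_ij = 2(alpha_i, alpha_j)/(alpha_j, alpha_j); the resulting 3x3 Cartan matrix is
[[2, -1, 0], [-1, 2, -1], [0, -2, 2]].
The roots have two lengths (squared-length ratio 2:1); the short ones are alpha_{1,2}. The associated Dynkin diagram is a chain of 3 nodes with a double edge at one end; the terminal node there is the unique long simple root (C_3), so the type is C_3 (the algebra sp(6)).

type C_3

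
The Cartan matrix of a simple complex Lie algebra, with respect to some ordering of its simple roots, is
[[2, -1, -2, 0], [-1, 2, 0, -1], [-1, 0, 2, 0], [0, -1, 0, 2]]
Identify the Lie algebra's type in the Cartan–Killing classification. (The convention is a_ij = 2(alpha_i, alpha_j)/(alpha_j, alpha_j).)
The matrix has rank 4 with 2's on the diagonal. Reading the off-diagonal entries as Dynkin edges (a single edge where a_ij = a_ji = -1; a double or triple edge where a_ij * a_ji = 2 or 3), the diagram is a chain of 4 nodes with a double edge at one end; the terminal node there is the unique short simple root (B_4). One simple-root ordering that puts it in standard form is (alpha_4, alpha_2, alpha_1, alpha_3). So the algebra is type B_4, i.e. so(9).

B_4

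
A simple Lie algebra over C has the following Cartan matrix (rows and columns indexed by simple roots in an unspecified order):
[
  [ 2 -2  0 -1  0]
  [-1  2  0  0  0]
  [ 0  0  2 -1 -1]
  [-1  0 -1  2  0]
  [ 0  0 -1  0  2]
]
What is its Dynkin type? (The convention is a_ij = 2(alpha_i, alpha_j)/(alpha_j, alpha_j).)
B_5 (so(11))

The matrix has rank 5 with 2's on the diagonal. Reading the off-diagonal entries as Dynkin edges (a single edge where a_ij = a_ji = -1; a double or triple edge where a_ij * a_ji = 2 or 3), the diagram is a chain of 5 nodes with a double edge at one end; the terminal node there is the unique short simple root (B_5). One simple-root ordering that puts it in standard form is (alpha_5, alpha_3, alpha_4, alpha_1, alpha_2). So the algebra is type B_5, i.e. so(11).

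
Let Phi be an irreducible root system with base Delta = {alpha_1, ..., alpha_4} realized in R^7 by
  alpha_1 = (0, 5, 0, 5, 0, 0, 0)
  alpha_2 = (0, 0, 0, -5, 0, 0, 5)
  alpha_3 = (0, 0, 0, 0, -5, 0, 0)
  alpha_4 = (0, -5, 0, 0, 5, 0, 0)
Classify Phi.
Compute the Cartan integers a_ij = 2(alpha_i, alpha_j)/(alpha_j, alpha_j); the resulting 4x4 Cartan matrix is
[[2, -1, 0, -1], [-1, 2, 0, 0], [0, 0, 2, -1], [-1, 0, -2, 2]].
The roots have two lengths (squared-length ratio 2:1); the short ones are alpha_{3}. The associated Dynkin diagram is a chain of 4 nodes with a double edge at one end; the terminal node there is the unique short simple root (B_4), so the type is B_4 (the algebra so(9)).

B4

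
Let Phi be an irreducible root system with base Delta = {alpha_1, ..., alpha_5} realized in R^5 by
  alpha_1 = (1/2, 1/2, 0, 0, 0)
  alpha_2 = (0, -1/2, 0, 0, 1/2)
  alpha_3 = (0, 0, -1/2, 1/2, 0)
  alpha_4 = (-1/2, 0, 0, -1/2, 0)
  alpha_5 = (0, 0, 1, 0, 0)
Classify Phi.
type C_5

Compute the Cartan integers a_ij = 2(alpha_i, alpha_j)/(alpha_j, alpha_j); the resulting 5x5 Cartan matrix is
[[2, -1, 0, -1, 0], [-1, 2, 0, 0, 0], [0, 0, 2, -1, -1], [-1, 0, -1, 2, 0], [0, 0, -2, 0, 2]].
The roots have two lengths (squared-length ratio 2:1); the short ones are alpha_{1,2,3,4}. The associated Dynkin diagram is a chain of 5 nodes with a double edge at one end; the terminal node there is the unique long simple root (C_5), so the type is C_5 (the algebra sp(10)).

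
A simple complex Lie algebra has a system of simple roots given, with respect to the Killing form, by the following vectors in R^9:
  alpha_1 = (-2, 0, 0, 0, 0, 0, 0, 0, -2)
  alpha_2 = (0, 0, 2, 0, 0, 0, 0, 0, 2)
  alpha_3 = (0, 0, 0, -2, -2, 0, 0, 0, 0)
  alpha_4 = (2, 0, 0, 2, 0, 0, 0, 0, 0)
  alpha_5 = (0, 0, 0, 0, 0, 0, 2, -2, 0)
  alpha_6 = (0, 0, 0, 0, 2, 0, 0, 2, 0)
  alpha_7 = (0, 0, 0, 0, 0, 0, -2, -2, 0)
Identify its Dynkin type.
D_7

Compute the Cartan integers a_ij = 2(alpha_i, alpha_j)/(alpha_j, alpha_j); the resulting 7x7 Cartan matrix is
[[2, -1, 0, -1, 0, 0, 0], [-1, 2, 0, 0, 0, 0, 0], [0, 0, 2, -1, 0, -1, 0], [-1, 0, -1, 2, 0, 0, 0], [0, 0, 0, 0, 2, -1, 0], [0, 0, -1, 0, -1, 2, -1], [0, 0, 0, 0, 0, -1, 2]].
All simple roots have the same length, so the diagram is simply laced. The associated Dynkin diagram is a chain of 5 nodes with a fork of two nodes at one end (D_7), so the type is D_7 (the algebra so(14)).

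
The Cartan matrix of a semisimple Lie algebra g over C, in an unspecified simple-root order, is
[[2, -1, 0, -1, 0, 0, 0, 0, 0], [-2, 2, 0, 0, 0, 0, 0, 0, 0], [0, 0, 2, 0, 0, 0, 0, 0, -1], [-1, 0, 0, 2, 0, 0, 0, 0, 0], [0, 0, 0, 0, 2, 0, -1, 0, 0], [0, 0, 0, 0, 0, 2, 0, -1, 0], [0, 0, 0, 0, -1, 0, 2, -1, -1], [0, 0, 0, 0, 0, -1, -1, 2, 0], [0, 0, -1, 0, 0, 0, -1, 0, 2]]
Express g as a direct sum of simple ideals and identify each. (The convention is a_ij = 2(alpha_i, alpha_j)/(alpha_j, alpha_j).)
type C_3 + type E_6

The diagram associated to this matrix has two connected components: the simple roots {alpha_1, alpha_2, alpha_4} form a chain of 3 nodes with a double edge at one end; the terminal node there is the unique long simple root (C_3), and {alpha_3, alpha_5, alpha_6, alpha_7, alpha_8, alpha_9} form a chain of 5 nodes with one extra node attached to the third node from one end (E_6). A semisimple Lie algebra decomposes uniquely as the direct sum of simple ideals, one per connected component of its Dynkin diagram, so g ≅ C_3 ⊕ E_6 (dimension 21 + 78 = 99).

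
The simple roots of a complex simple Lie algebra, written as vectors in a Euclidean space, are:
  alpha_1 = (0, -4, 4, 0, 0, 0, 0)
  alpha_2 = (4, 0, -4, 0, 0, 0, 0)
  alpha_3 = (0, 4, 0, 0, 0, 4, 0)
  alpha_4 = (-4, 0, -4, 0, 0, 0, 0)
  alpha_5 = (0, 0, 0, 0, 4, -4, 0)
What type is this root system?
D5

Compute the Cartan integers a_ij = 2(alpha_i, alpha_j)/(alpha_j, alpha_j); the resulting 5x5 Cartan matrix is
[[2, -1, -1, -1, 0], [-1, 2, 0, 0, 0], [-1, 0, 2, 0, -1], [-1, 0, 0, 2, 0], [0, 0, -1, 0, 2]].
All simple roots have the same length, so the diagram is simply laced. The associated Dynkin diagram is a chain of 3 nodes with a fork of two nodes at one end (D_5), so the type is D_5 (the algebra so(10)).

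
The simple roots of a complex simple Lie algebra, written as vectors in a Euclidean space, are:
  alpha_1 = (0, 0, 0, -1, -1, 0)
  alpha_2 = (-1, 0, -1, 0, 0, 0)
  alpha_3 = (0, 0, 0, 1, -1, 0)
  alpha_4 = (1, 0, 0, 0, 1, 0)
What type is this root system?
D_4 (so(8))

Compute the Cartan integers a_ij = 2(alpha_i, alpha_j)/(alpha_j, alpha_j); the resulting 4x4 Cartan matrix is
[[2, 0, 0, -1], [0, 2, 0, -1], [0, 0, 2, -1], [-1, -1, -1, 2]].
All simple roots have the same length, so the diagram is simply laced. The associated Dynkin diagram is a chain of 2 nodes with a fork of two nodes at one end (D_4), so the type is D_4 (the algebra so(8)).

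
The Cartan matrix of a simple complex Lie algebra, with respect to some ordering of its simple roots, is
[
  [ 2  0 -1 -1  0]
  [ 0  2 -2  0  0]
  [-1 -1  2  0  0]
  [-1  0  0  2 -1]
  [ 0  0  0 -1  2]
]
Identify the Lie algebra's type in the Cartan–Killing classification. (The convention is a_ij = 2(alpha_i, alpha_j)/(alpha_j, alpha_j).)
C5

The matrix has rank 5 with 2's on the diagonal. Reading the off-diagonal entries as Dynkin edges (a single edge where a_ij = a_ji = -1; a double or triple edge where a_ij * a_ji = 2 or 3), the diagram is a chain of 5 nodes with a double edge at one end; the terminal node there is the unique long simple root (C_5). One simple-root ordering that puts it in standard form is (alpha_5, alpha_4, alpha_1, alpha_3, alpha_2). So the algebra is type C_5, i.e. sp(10).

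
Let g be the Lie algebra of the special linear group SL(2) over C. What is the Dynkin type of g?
A_1

This is sl(2), which has dimension 2^2 - 1 = 3 and rank 2 - 1 = 1 (a Cartan subalgebra is the diagonal traceless matrices). In the classification of classical Lie algebras, the special linear algebra sl(n+1) has type A_n; here n = 1, so the Dynkin diagram is a chain of 1 nodes with single edges (A_1). Hence the type is A_1.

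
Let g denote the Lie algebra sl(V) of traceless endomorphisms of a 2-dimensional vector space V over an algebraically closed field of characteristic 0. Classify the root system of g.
This is sl(2), which has dimension 2^2 - 1 = 3 and rank 2 - 1 = 1 (a Cartan subalgebra is the diagonal traceless matrices). In the classification of classical Lie algebras, the special linear algebra sl(n+1) has type A_n; here n = 1, so the Dynkin diagram is a chain of 1 nodes with single edges (A_1). Hence the type is A_1.

A1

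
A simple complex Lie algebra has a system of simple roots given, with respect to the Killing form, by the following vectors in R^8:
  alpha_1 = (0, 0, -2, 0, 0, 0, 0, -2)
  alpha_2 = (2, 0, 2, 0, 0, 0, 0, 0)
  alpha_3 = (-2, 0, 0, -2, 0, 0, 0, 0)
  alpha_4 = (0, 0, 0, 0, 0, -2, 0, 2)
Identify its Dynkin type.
type A_4

Compute the Cartan integers a_ij = 2(alpha_i, alpha_j)/(alpha_j, alpha_j); the resulting 4x4 Cartan matrix is
[[2, -1, 0, -1], [-1, 2, -1, 0], [0, -1, 2, 0], [-1, 0, 0, 2]].
All simple roots have the same length, so the diagram is simply laced. The associated Dynkin diagram is a chain of 4 nodes with single edges (A_4), so the type is A_4 (the algebra sl(5)).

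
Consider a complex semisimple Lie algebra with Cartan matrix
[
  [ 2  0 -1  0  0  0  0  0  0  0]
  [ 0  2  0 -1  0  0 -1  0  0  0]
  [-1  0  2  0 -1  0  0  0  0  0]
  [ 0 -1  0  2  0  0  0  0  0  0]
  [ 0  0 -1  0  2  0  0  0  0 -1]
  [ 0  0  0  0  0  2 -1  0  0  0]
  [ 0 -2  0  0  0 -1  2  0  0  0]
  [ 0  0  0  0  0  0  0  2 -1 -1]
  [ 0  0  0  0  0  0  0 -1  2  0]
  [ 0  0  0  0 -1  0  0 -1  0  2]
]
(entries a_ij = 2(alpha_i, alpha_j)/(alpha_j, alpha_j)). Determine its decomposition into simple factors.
type A_6 ⊕ type F_4

The diagram associated to this matrix has two connected components: the simple roots {alpha_1, alpha_3, alpha_5, alpha_8, alpha_9, alpha_10} form a chain of 6 nodes with single edges (A_6), and {alpha_2, alpha_4, alpha_6, alpha_7} form a chain of 4 nodes with a double edge between the middle two (F_4). A semisimple Lie algebra decomposes uniquely as the direct sum of simple ideals, one per connected component of its Dynkin diagram, so g ≅ A_6 ⊕ F_4 (dimension 48 + 52 = 100).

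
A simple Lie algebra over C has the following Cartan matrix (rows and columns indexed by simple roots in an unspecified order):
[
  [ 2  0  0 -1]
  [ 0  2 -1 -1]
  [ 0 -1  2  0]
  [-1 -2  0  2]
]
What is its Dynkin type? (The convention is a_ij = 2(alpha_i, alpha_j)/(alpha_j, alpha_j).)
The matrix has rank 4 with 2's on the diagonal. Reading the off-diagonal entries as Dynkin edges (a single edge where a_ij = a_ji = -1; a double or triple edge where a_ij * a_ji = 2 or 3), the diagram is a chain of 4 nodes with a double edge between the middle two (F_4). One simple-root ordering that puts it in standard form is (alpha_1, alpha_4, alpha_2, alpha_3). So the algebra is type F_4.

type F_4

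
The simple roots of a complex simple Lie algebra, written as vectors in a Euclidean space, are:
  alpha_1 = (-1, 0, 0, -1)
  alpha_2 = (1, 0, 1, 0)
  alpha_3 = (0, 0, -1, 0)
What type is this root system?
Compute the Cartan integers a_ij = 2(alpha_i, alpha_j)/(alpha_j, alpha_j); the resulting 3x3 Cartan matrix is
[[2, -1, 0], [-1, 2, -2], [0, -1, 2]].
The roots have two lengths (squared-length ratio 2:1); the short ones are alpha_{3}. The associated Dynkin diagram is a chain of 3 nodes with a double edge at one end; the terminal node there is the unique short simple root (B_3), so the type is B_3 (the algebra so(7)).

type B_3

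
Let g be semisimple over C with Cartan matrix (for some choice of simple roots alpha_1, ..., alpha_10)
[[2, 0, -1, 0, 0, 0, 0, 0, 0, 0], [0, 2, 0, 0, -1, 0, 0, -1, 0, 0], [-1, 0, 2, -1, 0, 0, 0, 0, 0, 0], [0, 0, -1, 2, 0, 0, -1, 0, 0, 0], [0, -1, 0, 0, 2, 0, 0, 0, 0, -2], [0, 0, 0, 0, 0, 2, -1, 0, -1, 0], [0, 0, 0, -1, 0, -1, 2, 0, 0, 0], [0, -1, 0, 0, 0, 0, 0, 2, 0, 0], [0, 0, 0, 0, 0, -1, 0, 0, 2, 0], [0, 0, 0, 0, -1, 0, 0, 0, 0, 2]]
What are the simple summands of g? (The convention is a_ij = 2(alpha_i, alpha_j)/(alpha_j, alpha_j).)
A_6 (sl(7)) + B_4 (so(9))

The diagram associated to this matrix has two connected components: the simple roots {alpha_1, alpha_3, alpha_4, alpha_6, alpha_7, alpha_9} form a chain of 6 nodes with single edges (A_6), and {alpha_2, alpha_5, alpha_8, alpha_10} form a chain of 4 nodes with a double edge at one end; the terminal node there is the unique short simple root (B_4). A semisimple Lie algebra decomposes uniquely as the direct sum of simple ideals, one per connected component of its Dynkin diagram, so g ≅ A_6 ⊕ B_4 (dimension 48 + 36 = 84).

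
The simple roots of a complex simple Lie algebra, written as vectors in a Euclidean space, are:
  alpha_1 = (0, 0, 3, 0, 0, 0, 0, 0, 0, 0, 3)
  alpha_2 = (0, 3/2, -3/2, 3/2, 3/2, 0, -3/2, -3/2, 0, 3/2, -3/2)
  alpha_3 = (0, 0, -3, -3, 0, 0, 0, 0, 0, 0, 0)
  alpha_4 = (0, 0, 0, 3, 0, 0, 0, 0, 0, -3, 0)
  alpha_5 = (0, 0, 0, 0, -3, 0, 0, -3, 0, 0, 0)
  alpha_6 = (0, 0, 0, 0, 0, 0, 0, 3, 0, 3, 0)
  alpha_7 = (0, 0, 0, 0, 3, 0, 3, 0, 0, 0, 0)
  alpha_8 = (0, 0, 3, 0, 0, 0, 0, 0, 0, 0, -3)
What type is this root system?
type E_8

Compute the Cartan integers a_ij = 2(alpha_i, alpha_j)/(alpha_j, alpha_j); the resulting 8x8 Cartan matrix is
[[2, -1, -1, 0, 0, 0, 0, 0], [-1, 2, 0, 0, 0, 0, 0, 0], [-1, 0, 2, -1, 0, 0, 0, -1], [0, 0, -1, 2, 0, -1, 0, 0], [0, 0, 0, 0, 2, -1, -1, 0], [0, 0, 0, -1, -1, 2, 0, 0], [0, 0, 0, 0, -1, 0, 2, 0], [0, 0, -1, 0, 0, 0, 0, 2]].
All simple roots have the same length, so the diagram is simply laced. The associated Dynkin diagram is a chain of 7 nodes with one extra node attached to the third node from one end (E_8), so the type is E_8.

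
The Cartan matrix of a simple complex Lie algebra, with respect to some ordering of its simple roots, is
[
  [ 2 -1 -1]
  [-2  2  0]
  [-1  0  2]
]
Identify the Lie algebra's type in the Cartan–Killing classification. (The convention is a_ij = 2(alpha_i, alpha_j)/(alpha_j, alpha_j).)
The matrix has rank 3 with 2's on the diagonal. Reading the off-diagonal entries as Dynkin edges (a single edge where a_ij = a_ji = -1; a double or triple edge where a_ij * a_ji = 2 or 3), the diagram is a chain of 3 nodes with a double edge at one end; the terminal node there is the unique long simple root (C_3). One simple-root ordering that puts it in standard form is (alpha_3, alpha_1, alpha_2). So the algebra is type C_3, i.e. sp(6).

C3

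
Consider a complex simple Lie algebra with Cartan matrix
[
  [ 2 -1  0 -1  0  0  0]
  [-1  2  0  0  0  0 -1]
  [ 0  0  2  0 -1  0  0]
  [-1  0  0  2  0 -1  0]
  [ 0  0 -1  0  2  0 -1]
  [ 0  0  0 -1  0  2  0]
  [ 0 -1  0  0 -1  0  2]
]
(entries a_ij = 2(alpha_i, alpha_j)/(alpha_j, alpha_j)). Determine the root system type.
A_7

The matrix has rank 7 with 2's on the diagonal. Reading the off-diagonal entries as Dynkin edges (a single edge where a_ij = a_ji = -1; a double or triple edge where a_ij * a_ji = 2 or 3), the diagram is a chain of 7 nodes with single edges (A_7). One simple-root ordering that puts it in standard form is (alpha_3, alpha_5, alpha_7, alpha_2, alpha_1, alpha_4, alpha_6). So the algebra is type A_7, i.e. sl(8).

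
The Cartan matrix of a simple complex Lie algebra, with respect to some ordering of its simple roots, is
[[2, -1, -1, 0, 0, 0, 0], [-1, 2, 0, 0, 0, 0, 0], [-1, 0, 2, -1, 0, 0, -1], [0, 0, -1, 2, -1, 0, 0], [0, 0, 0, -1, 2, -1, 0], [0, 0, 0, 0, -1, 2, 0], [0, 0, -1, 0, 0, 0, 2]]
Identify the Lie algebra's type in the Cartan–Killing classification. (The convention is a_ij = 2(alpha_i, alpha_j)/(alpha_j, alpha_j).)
type E_7

The matrix has rank 7 with 2's on the diagonal. Reading the off-diagonal entries as Dynkin edges (a single edge where a_ij = a_ji = -1; a double or triple edge where a_ij * a_ji = 2 or 3), the diagram is a chain of 6 nodes with one extra node attached to the third node from one end (E_7). One simple-root ordering that puts it in standard form is (alpha_2, alpha_7, alpha_1, alpha_3, alpha_4, alpha_5, alpha_6). So the algebra is type E_7.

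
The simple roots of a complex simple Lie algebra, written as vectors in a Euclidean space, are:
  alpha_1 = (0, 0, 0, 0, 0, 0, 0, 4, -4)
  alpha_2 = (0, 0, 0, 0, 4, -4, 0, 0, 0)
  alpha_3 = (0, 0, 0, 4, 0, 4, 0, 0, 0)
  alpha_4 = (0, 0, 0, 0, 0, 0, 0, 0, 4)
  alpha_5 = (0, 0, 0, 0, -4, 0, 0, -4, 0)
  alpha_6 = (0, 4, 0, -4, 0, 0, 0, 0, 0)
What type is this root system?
B_6

Compute the Cartan integers a_ij = 2(alpha_i, alpha_j)/(alpha_j, alpha_j); the resulting 6x6 Cartan matrix is
[[2, 0, 0, -2, -1, 0], [0, 2, -1, 0, -1, 0], [0, -1, 2, 0, 0, -1], [-1, 0, 0, 2, 0, 0], [-1, -1, 0, 0, 2, 0], [0, 0, -1, 0, 0, 2]].
The roots have two lengths (squared-length ratio 2:1); the short ones are alpha_{4}. The associated Dynkin diagram is a chain of 6 nodes with a double edge at one end; the terminal node there is the unique short simple root (B_6), so the type is B_6 (the algebra so(13)).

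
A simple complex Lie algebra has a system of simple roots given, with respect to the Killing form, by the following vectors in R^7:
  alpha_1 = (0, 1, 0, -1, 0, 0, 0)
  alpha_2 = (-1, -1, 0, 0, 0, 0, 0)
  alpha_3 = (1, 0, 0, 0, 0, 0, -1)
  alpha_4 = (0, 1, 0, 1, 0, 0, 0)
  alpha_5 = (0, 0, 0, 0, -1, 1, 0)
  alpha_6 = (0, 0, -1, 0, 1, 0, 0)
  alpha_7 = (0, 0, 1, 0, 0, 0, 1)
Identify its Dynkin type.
Compute the Cartan integers a_ij = 2(alpha_i, alpha_j)/(alpha_j, alpha_j); the resulting 7x7 Cartan matrix is
[[2, -1, 0, 0, 0, 0, 0], [-1, 2, -1, -1, 0, 0, 0], [0, -1, 2, 0, 0, 0, -1], [0, -1, 0, 2, 0, 0, 0], [0, 0, 0, 0, 2, -1, 0], [0, 0, 0, 0, -1, 2, -1], [0, 0, -1, 0, 0, -1, 2]].
All simple roots have the same length, so the diagram is simply laced. The associated Dynkin diagram is a chain of 5 nodes with a fork of two nodes at one end (D_7), so the type is D_7 (the algebra so(14)).

D7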